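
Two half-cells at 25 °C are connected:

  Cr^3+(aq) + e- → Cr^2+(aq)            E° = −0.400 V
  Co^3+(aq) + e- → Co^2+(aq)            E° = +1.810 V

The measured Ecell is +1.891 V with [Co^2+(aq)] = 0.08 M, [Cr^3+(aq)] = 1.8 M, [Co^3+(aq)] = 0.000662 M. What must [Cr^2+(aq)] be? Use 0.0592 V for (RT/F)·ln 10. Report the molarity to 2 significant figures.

0.00089 M

Co³⁺/Co²⁺ is the cathode (higher E°); E°cell = +1.810 − (−0.400) = +2.210 V with n = 1.
Since E = E° − (0.0592/n)·log Q, log Q = n(E° − E)/0.0592 = 5.389.
Balancing electrons gives Co^3+(aq) + Cr^2+(aq) → Co^2+(aq) + Cr^3+(aq); thus Q = ([Co^2+(aq)]·[Cr^3+(aq)]) / ([Co^3+(aq)]·[Cr^2+(aq)]).
Solving for the unknown gives log [Cr^2+(aq)] = −3.051, so [Cr^2+(aq)] ≈ 0.00089 M.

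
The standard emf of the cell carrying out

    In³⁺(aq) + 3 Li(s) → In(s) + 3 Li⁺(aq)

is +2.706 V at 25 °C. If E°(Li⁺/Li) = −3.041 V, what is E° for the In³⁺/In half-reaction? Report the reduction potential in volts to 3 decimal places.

−0.335 V

In the reaction as written the In³⁺/In couple is reduced (cathode) and Li⁺/Li is oxidized (anode), so E°cell = E°(In³⁺/In) − E°(Li⁺/Li).
E°(In³⁺/In) = E°cell + E°(anode) = +2.706 + (−3.041) = −0.335 V.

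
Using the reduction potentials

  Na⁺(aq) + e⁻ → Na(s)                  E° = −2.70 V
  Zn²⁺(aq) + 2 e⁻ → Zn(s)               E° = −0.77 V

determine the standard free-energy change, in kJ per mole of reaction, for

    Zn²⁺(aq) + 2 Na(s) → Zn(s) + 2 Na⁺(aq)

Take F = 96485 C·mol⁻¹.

In the reaction as written Zn²⁺(aq) is reduced, so the Zn²⁺/Zn couple is the cathode and Na⁺/Na is the anode.
E°cell = −0.77 − (−2.70) = +1.93 V; balancing electrons gives n = 2.
ΔG° = −nFE°cell = −(2)(96485)(+1.93) J/mol = −372 kJ/mol.

−372 kJ/mol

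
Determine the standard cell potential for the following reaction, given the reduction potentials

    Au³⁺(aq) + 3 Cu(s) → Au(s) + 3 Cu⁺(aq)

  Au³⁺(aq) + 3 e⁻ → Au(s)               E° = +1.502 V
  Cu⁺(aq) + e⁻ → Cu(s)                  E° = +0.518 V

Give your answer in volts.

+0.984 V

In the reaction as written, Au³⁺(aq) is reduced (cathode) and Cu⁺(aq) is produced by oxidation at the anode.
E°cell = E°(cathode) − E°(anode) = +1.502 − (+0.518) = +0.984 V.
The positive value indicates the reaction is spontaneous as written.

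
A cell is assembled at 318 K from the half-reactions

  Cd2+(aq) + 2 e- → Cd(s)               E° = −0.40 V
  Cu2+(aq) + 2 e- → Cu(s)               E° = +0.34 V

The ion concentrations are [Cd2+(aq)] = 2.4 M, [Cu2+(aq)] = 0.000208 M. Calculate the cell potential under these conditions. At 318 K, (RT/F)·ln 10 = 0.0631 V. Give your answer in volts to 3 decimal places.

+0.612 V

Since E°(Cu²⁺/Cu) > E°(Cd²⁺/Cd), Cu²⁺/Cu serves as the cathode.
E°cell = E°cat − E°an = +0.34 − (−0.40) = +0.74 V; n = 2.
The balanced reaction is Cu2+(aq) + Cd(s) → Cu(s) + Cd2+(aq), so Q = [Cd2+(aq)] / [Cu2+(aq)] = 1.15×10^4 and log Q = 4.062.
By the Nernst equation, E = +0.74 − (0.0631/2)·(4.062) = +0.612 V.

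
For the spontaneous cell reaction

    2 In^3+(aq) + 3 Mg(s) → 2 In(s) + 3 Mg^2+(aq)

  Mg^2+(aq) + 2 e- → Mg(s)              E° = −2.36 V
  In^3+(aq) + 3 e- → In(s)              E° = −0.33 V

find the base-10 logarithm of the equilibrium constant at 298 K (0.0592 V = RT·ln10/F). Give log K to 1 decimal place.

log K = 205.7

The In³⁺/In couple is reduced (cathode); E°cell = −0.33 − (−2.36) = +2.03 V with n = 6.
At equilibrium E = 0, so log K = nE°cell / 0.0592 = (6)(+2.03) / 0.0592 = 205.7.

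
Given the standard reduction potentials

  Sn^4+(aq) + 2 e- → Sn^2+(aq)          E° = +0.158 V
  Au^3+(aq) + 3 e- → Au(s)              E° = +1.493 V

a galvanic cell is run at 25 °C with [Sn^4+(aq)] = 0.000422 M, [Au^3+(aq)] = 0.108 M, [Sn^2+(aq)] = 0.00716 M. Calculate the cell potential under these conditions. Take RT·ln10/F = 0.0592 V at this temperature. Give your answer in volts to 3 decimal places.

+1.352 V

Au³⁺/Au is reduced (cathode, E° = +1.493 V) and Sn⁴⁺/Sn²⁺ is oxidized (anode).
The standard potential is +1.493 − (+0.158) = +1.335 V and the balanced reaction transfers n = 6 electrons.
Balancing gives 2 Au^3+(aq) + 3 Sn^2+(aq) → 2 Au(s) + 3 Sn^4+(aq); hence Q = [Sn^4+(aq)]^3 / ([Au^3+(aq)]^2·[Sn^2+(aq)]^3) = 0.0176 (log Q = −1.756).
By the Nernst equation, E = +1.335 − (0.0592/6)·(−1.756) = +1.352 V.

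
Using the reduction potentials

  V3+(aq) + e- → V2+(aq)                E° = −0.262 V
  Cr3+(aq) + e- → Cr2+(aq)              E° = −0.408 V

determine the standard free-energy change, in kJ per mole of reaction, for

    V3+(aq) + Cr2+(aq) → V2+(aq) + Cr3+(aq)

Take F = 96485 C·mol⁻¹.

In the reaction as written V3+(aq) is reduced, so the V³⁺/V²⁺ couple is the cathode and Cr³⁺/Cr²⁺ is the anode.
E°cell = −0.262 − (−0.408) = +0.146 V; balancing electrons gives n = 1.
ΔG° = −nFE°cell = −(1)(96485)(+0.146) J/mol = −14.1 kJ/mol.

−14.1 kJ/mol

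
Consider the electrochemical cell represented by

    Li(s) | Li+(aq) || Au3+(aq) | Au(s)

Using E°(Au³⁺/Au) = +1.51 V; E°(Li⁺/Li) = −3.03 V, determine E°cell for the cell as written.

+4.54 V

By convention the left-hand electrode in cell notation is the anode (oxidation) and the right-hand electrode is the cathode (reduction).
E°cell = E°(right) − E°(left) = +1.51 − (−3.03) = +4.54 V.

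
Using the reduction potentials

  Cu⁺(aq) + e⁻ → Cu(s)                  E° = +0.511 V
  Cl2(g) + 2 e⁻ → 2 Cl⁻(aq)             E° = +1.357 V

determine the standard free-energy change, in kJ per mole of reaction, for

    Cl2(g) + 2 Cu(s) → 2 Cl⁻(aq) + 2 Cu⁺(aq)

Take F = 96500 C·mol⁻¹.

In the reaction as written Cl2(g) is reduced, so the Cl₂/Cl⁻ couple is the cathode and Cu⁺/Cu is the anode.
E°cell = +1.357 − (+0.511) = +0.846 V; balancing electrons gives n = 2.
ΔG° = −nFE°cell = −(2)(96500)(+0.846) J/mol = −163 kJ/mol.

−163 kJ/mol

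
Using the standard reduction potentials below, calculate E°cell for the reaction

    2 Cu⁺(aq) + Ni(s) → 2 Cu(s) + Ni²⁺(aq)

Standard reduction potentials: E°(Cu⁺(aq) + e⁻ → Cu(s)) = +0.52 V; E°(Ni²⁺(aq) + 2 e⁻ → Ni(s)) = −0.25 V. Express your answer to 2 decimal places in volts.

Cu⁺(aq) gains electrons, so the Cu⁺/Cu couple is the cathode; the Ni²⁺/Ni couple is the anode.
E°cell = E°(cathode) − E°(anode) = +0.52 − (−0.25) = +0.77 V.

+0.77 V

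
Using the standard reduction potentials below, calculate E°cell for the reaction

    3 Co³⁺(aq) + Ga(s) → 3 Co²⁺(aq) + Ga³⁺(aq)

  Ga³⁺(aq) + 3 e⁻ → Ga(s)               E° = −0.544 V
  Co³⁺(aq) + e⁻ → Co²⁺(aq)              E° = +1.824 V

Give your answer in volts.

In the reaction as written, Co³⁺(aq) is reduced (cathode) and Ga³⁺(aq) is produced by oxidation at the anode.
E°cell = E°(cathode) − E°(anode) = +1.824 − (−0.544) = +2.368 V.

+2.368 V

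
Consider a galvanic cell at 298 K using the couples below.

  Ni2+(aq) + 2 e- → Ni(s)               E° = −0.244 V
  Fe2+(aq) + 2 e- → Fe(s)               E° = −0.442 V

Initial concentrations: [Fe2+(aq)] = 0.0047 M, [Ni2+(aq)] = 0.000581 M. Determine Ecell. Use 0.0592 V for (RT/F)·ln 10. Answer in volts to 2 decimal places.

Ni²⁺/Ni is reduced (cathode, E° = −0.244 V) and Fe²⁺/Fe is oxidized (anode).
E°cell = −0.244 − (−0.442) = +0.198 V, with n = 2 electrons transferred.
For the overall reaction Ni2+(aq) + Fe(s) → Ni(s) + Fe2+(aq), Q = [Fe2+(aq)] / [Ni2+(aq)] = 8.09, giving log Q = 0.908.
By the Nernst equation, E = +0.198 − (0.0592/2)·(0.908) = +0.17 V.

+0.17 V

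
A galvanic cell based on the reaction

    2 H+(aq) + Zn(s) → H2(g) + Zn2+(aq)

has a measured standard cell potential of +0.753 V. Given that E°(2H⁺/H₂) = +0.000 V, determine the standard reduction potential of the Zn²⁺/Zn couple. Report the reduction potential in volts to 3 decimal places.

In the reaction as written the 2H⁺/H₂ couple is reduced (cathode) and Zn²⁺/Zn is oxidized (anode), so E°cell = E°(2H⁺/H₂) − E°(Zn²⁺/Zn).
E°(Zn²⁺/Zn) = E°(cathode) − E°cell = +0.000 − (+0.753) = −0.753 V.

−0.753 V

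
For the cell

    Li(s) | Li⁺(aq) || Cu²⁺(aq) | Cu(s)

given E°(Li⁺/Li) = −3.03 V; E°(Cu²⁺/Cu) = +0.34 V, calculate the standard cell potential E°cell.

By convention the left-hand electrode in cell notation is the anode (oxidation) and the right-hand electrode is the cathode (reduction).
E°cell = E°(right) − E°(left) = +0.34 − (−3.03) = +3.37 V.

+3.37 V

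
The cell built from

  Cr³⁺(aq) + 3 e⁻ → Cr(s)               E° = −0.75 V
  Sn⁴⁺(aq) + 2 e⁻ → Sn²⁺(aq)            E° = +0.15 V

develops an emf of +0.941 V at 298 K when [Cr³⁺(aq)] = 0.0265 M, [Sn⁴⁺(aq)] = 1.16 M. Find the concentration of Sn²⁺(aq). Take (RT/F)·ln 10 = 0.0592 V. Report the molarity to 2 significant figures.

With Sn⁴⁺/Sn²⁺ at the cathode and Cr³⁺/Cr at the anode, E°cell = +0.15 − (−0.75) = +0.90 V (n = 6).
Rearranging E = E° − (0.0592/n)·log Q gives log Q = 6(+0.90 − (+0.941))/0.0592 = −4.155.
For 3 Sn⁴⁺(aq) + 2 Cr(s) → 3 Sn²⁺(aq) + 2 Cr³⁺(aq), the reaction quotient is Q = ([Sn²⁺(aq)]^3·[Cr³⁺(aq)]^2) / [Sn⁴⁺(aq)]^3.
Substituting the known concentrations and solving, log [Sn²⁺(aq)] = −0.269 and [Sn²⁺(aq)] = 0.54 M.

0.54 M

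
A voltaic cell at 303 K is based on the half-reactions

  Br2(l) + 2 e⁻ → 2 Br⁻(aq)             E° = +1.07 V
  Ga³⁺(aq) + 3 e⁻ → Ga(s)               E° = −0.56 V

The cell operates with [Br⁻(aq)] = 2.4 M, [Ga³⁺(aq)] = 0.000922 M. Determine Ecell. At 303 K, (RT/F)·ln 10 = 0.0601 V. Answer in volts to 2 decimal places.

+1.67 V

Since E°(Br₂/Br⁻) > E°(Ga³⁺/Ga), Br₂/Br⁻ serves as the cathode.
The standard potential is +1.07 − (−0.56) = +1.63 V and the balanced reaction transfers n = 6 electrons.
Balancing gives 3 Br2(l) + 2 Ga(s) → 6 Br⁻(aq) + 2 Ga³⁺(aq); hence Q = [Br⁻(aq)]^6·[Ga³⁺(aq)]^2 = 0.000162 (log Q = −3.789).
E = E° − (0.0601/n)·log Q = +1.63 − (0.0601/6)(−3.789) = +1.67 V.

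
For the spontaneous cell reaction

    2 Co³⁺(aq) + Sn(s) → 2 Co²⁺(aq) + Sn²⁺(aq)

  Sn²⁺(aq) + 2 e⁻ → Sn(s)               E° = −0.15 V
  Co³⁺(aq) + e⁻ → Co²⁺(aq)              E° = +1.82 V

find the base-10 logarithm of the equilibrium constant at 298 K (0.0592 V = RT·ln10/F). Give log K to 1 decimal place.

log K = 66.6

The Co³⁺/Co²⁺ couple is reduced (cathode); E°cell = +1.82 − (−0.15) = +1.97 V with n = 2.
At equilibrium E = 0, so log K = nE°cell / 0.0592 = (2)(+1.97) / 0.0592 = 66.6.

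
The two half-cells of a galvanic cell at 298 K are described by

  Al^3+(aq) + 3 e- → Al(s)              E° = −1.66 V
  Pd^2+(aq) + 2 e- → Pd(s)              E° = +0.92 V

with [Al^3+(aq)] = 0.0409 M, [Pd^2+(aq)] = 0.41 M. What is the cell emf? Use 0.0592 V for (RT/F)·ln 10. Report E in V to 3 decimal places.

+2.596 V

Pd²⁺/Pd is reduced (cathode, E° = +0.92 V) and Al³⁺/Al is oxidized (anode).
E°cell = +0.92 − (−1.66) = +2.58 V, with n = 6 electrons transferred.
The balanced reaction is 3 Pd^2+(aq) + 2 Al(s) → 3 Pd(s) + 2 Al^3+(aq), so Q = [Al^3+(aq)]^2 / [Pd^2+(aq)]^3 = 0.0243 and log Q = −1.615.
By the Nernst equation, E = +2.58 − (0.0592/6)·(−1.615) = +2.596 V.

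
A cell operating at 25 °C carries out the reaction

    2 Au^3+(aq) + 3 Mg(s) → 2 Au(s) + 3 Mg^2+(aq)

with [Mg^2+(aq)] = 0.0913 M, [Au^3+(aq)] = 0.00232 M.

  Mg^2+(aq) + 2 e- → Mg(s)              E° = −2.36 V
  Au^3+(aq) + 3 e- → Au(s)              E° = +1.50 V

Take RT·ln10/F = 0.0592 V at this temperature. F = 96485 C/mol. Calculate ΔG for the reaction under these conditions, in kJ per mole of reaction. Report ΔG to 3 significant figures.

With Au³⁺/Au reduced at the cathode, E°cell = +1.50 − (−2.36) = +3.86 V and n = 6.
The reaction quotient is [Mg^2+(aq)]^3 / [Au^3+(aq)]^2 = 141; by Nernst, E = +3.86 − (0.0592/6)(2.150) = +3.8388 V.
Finally ΔG = −nFE = −(6)(96485 C/mol)(+3.8388 V) = −2220 kJ/mol.

−2220 kJ/mol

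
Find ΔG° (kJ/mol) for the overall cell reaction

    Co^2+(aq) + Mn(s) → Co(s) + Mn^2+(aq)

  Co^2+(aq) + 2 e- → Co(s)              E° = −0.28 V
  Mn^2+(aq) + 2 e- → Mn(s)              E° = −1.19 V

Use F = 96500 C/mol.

In the reaction as written Co^2+(aq) is reduced, so the Co²⁺/Co couple is the cathode and Mn²⁺/Mn is the anode.
E°cell = −0.28 − (−1.19) = +0.91 V; balancing electrons gives n = 2.
ΔG° = −nFE°cell = −(2)(96500)(+0.91) J/mol = −176 kJ/mol.

−176 kJ/mol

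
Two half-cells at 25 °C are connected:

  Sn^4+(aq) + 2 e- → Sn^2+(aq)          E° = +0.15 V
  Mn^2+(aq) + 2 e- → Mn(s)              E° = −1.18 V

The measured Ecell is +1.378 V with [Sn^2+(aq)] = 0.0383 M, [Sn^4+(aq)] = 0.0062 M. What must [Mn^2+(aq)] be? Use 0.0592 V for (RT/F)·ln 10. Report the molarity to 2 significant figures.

The Sn⁴⁺/Sn²⁺ couple has the larger reduction potential, so it is the cathode: E°cell = +0.15 − (−1.18) = +1.33 V and n = 2.
Rearranging E = E° − (0.0592/n)·log Q gives log Q = 2(+1.33 − (+1.378))/0.0592 = −1.622.
The balanced reaction is Sn^4+(aq) + Mn(s) → Sn^2+(aq) + Mn^2+(aq), so Q = ([Sn^2+(aq)]·[Mn^2+(aq)]) / [Sn^4+(aq)].
Isolating [Mn^2+(aq)] in Q = 10^{−1.622} yields log [Mn^2+(aq)] = −2.413, i.e. 0.0039 M.

0.0039 M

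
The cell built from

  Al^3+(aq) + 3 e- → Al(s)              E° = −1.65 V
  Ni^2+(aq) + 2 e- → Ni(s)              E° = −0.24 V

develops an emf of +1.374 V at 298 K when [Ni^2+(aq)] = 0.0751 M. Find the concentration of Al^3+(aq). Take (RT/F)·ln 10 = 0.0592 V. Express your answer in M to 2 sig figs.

1.4 M

The Ni²⁺/Ni couple has the larger reduction potential, so it is the cathode: E°cell = −0.24 − (−1.65) = +1.41 V and n = 6.
Rearranging E = E° − (0.0592/n)·log Q gives log Q = 6(+1.41 − (+1.374))/0.0592 = 3.649.
For 3 Ni^2+(aq) + 2 Al(s) → 3 Ni(s) + 2 Al^3+(aq), the reaction quotient is Q = [Al^3+(aq)]^2 / [Ni^2+(aq)]^3.
Isolating [Al^3+(aq)] in Q = 10^{3.649} yields log [Al^3+(aq)] = 0.138, i.e. 1.4 M.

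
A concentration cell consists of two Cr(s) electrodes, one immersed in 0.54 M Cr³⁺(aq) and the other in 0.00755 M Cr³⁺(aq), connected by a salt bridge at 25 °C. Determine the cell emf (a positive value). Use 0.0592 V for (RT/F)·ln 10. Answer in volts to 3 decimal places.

0.037 V

For a concentration cell E°cell = 0, since both electrodes use the same couple.
The compartment with the higher Cr³⁺(aq) concentration (0.54 M) acts as the cathode; ions are reduced there and produced at the dilute (0.00755 M) anode.
With n = 3, Ecell = −(0.0592/3)·log([dilute]/[conc]) = −(0.0592/3)·log(0.00755/0.54) = +0.037 V.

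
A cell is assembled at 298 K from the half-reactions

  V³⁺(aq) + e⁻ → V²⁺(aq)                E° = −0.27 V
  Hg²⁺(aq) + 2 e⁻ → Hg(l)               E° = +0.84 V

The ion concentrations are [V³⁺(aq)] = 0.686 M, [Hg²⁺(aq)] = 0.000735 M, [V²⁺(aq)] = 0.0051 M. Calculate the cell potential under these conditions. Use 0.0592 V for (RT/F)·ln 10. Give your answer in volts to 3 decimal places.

Since E°(Hg²⁺/Hg) > E°(V³⁺/V²⁺), Hg²⁺/Hg serves as the cathode.
E°cell = E°cat − E°an = +0.84 − (−0.27) = +1.11 V; n = 2.
The balanced reaction is Hg²⁺(aq) + 2 V²⁺(aq) → Hg(l) + 2 V³⁺(aq), so Q = [V³⁺(aq)]^2 / ([Hg²⁺(aq)]·[V²⁺(aq)]^2) = 2.46×10^7 and log Q = 7.391.
Applying E = E° − (RT ln10/nF)·log Q gives +1.11 − (0.0592/2)(7.391) = +0.891 V.

+0.891 V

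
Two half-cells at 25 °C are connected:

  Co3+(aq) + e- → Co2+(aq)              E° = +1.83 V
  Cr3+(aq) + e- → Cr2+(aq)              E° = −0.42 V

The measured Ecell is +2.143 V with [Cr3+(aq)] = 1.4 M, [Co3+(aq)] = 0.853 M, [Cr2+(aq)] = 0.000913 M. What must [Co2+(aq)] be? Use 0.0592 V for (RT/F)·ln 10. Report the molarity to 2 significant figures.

With Co³⁺/Co²⁺ at the cathode and Cr³⁺/Cr²⁺ at the anode, E°cell = +1.83 − (−0.42) = +2.25 V (n = 1).
Since E = E° − (0.0592/n)·log Q, log Q = n(E° − E)/0.0592 = 1.807.
The balanced reaction is Co3+(aq) + Cr2+(aq) → Co2+(aq) + Cr3+(aq), so Q = ([Co2+(aq)]·[Cr3+(aq)]) / ([Co3+(aq)]·[Cr2+(aq)]).
Isolating [Co2+(aq)] in Q = 10^{1.807} yields log [Co2+(aq)] = −1.448, i.e. 0.036 M.

0.036 M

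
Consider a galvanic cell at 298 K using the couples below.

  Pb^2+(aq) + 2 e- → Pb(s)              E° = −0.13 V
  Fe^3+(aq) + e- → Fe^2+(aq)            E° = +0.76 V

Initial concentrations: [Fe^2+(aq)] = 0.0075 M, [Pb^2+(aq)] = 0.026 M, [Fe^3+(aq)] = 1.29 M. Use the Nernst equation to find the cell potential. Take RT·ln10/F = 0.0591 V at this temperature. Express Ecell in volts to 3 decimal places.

+1.069 V

Since E°(Fe³⁺/Fe²⁺) > E°(Pb²⁺/Pb), Fe³⁺/Fe²⁺ serves as the cathode.
E°cell = +0.76 − (−0.13) = +0.89 V, with n = 2 electrons transferred.
Balancing gives 2 Fe^3+(aq) + Pb(s) → 2 Fe^2+(aq) + Pb^2+(aq); hence Q = ([Fe^2+(aq)]^2·[Pb^2+(aq)]) / [Fe^3+(aq)]^2 = 8.79×10^−7 (log Q = −6.056).
E = E° − (0.0591/n)·log Q = +0.89 − (0.0591/2)(−6.056) = +1.069 V.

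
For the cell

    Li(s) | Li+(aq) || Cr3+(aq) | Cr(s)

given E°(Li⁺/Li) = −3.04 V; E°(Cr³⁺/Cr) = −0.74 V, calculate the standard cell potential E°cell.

By convention the left-hand electrode in cell notation is the anode (oxidation) and the right-hand electrode is the cathode (reduction).
E°cell = E°(right) − E°(left) = −0.74 − (−3.04) = +2.30 V.

+2.30 V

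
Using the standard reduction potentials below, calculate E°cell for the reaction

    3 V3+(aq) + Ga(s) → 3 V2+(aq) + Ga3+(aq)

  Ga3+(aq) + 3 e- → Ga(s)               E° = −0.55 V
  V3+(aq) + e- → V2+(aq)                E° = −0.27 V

In the reaction as written, V3+(aq) is reduced (cathode) and Ga3+(aq) is produced by oxidation at the anode.
E°cell = E°(cathode) − E°(anode) = −0.27 − (−0.55) = +0.28 V.

+0.28 V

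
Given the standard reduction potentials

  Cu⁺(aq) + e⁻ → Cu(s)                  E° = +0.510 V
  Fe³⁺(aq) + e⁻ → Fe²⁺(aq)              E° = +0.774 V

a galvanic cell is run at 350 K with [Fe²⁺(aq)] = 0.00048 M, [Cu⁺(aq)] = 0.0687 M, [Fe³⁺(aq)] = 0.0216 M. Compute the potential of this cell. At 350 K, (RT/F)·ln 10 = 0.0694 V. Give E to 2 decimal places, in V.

+0.46 V

The Fe³⁺/Fe²⁺ couple has the more positive E°, so it is the cathode; Cu⁺/Cu is the anode.
The standard potential is +0.774 − (+0.510) = +0.264 V and the balanced reaction transfers n = 1 electron.
For the overall reaction Fe³⁺(aq) + Cu(s) → Fe²⁺(aq) + Cu⁺(aq), Q = ([Fe²⁺(aq)]·[Cu⁺(aq)]) / [Fe³⁺(aq)] = 0.00153, giving log Q = −2.816.
By the Nernst equation, E = +0.264 − (0.0694/1)·(−2.816) = +0.46 V.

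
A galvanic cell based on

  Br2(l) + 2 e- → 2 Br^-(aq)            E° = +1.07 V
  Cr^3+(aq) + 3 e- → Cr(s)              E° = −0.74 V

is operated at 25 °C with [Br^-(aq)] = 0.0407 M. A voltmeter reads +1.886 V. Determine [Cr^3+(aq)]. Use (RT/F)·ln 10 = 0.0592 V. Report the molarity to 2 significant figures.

2.1 M

With Br₂/Br⁻ at the cathode and Cr³⁺/Cr at the anode, E°cell = +1.07 − (−0.74) = +1.81 V (n = 6).
Since E = E° − (0.0592/n)·log Q, log Q = n(E° − E)/0.0592 = −7.703.
Balancing electrons gives 3 Br2(l) + 2 Cr(s) → 6 Br^-(aq) + 2 Cr^3+(aq); thus Q = [Br^-(aq)]^6·[Cr^3+(aq)]^2.
Substituting the known concentrations and solving, log [Cr^3+(aq)] = 0.320 and [Cr^3+(aq)] = 2.1 M.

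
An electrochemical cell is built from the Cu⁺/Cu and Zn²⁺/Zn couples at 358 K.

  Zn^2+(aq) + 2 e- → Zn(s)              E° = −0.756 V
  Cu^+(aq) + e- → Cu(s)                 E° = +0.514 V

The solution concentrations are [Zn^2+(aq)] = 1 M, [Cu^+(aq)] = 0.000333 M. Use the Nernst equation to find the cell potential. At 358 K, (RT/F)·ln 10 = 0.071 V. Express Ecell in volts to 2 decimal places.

+1.02 V

Cu⁺/Cu is reduced (cathode, E° = +0.514 V) and Zn²⁺/Zn is oxidized (anode).
E°cell = E°cat − E°an = +0.514 − (−0.756) = +1.270 V; n = 2.
The balanced reaction is 2 Cu^+(aq) + Zn(s) → 2 Cu(s) + Zn^2+(aq), so Q = [Zn^2+(aq)] / [Cu^+(aq)]^2 = 9.02×10^6 and log Q = 6.955.
E = E° − (0.071/n)·log Q = +1.270 − (0.071/2)(6.955) = +1.02 V.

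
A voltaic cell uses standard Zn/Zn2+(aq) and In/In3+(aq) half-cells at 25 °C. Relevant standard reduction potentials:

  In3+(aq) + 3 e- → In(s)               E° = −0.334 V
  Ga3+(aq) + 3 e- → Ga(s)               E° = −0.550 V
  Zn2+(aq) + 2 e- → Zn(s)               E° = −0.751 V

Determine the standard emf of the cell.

Of the two couples in this cell, the one with the more positive reduction potential is reduced at the cathode: here that is In³⁺/In (−0.334 V); Zn²⁺/Zn (−0.751 V) is the anode.
E°cell = E°(cathode) − E°(anode) = −0.334 − (−0.751) = +0.417 V.

+0.417 V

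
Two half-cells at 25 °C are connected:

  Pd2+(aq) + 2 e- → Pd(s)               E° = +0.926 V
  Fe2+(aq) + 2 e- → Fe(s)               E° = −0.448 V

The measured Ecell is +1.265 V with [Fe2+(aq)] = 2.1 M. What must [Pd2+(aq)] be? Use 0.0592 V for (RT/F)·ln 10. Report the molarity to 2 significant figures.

0.00044 M

Pd²⁺/Pd is the cathode (higher E°); E°cell = +0.926 − (−0.448) = +1.374 V with n = 2.
Rearranging E = E° − (0.0592/n)·log Q gives log Q = 2(+1.374 − (+1.265))/0.0592 = 3.682.
The balanced reaction is Pd2+(aq) + Fe(s) → Pd(s) + Fe2+(aq), so Q = [Fe2+(aq)] / [Pd2+(aq)].
Isolating [Pd2+(aq)] in Q = 10^{3.682} yields log [Pd2+(aq)] = −3.360, i.e. 0.00044 M.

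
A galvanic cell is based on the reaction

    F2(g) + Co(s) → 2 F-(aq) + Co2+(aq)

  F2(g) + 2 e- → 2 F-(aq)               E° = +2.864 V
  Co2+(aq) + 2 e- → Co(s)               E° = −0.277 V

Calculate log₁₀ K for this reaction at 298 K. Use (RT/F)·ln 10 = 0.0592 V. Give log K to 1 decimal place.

The F₂/F⁻ couple is reduced (cathode); E°cell = +2.864 − (−0.277) = +3.141 V with n = 2.
At equilibrium E = 0, so log K = nE°cell / 0.0592 = (2)(+3.141) / 0.0592 = 106.1.

log K = 106.1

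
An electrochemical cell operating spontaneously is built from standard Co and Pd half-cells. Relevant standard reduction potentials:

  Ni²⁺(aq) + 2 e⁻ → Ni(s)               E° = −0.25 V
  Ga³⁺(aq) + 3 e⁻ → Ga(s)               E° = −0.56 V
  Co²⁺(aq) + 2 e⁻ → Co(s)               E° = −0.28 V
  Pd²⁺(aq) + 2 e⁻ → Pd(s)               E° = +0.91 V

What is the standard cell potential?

+1.19 V

Of the two couples in this cell, the one with the more positive reduction potential is reduced at the cathode: here that is Pd²⁺/Pd (+0.91 V); Co²⁺/Co (−0.28 V) is the anode.
E°cell = E°(cathode) − E°(anode) = +0.91 − (−0.28) = +1.19 V.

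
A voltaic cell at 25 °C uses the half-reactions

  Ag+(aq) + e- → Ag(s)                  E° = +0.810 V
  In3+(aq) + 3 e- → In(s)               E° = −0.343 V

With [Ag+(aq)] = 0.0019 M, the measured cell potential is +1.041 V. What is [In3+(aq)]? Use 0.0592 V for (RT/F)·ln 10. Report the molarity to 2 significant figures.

The Ag⁺/Ag couple has the larger reduction potential, so it is the cathode: E°cell = +0.810 − (−0.343) = +1.153 V and n = 3.
Rearranging E = E° − (0.0592/n)·log Q gives log Q = 3(+1.153 − (+1.041))/0.0592 = 5.676.
For 3 Ag+(aq) + In(s) → 3 Ag(s) + In3+(aq), the reaction quotient is Q = [In3+(aq)] / [Ag+(aq)]^3.
Solving for the unknown gives log [In3+(aq)] = −2.488, so [In3+(aq)] ≈ 0.0033 M.

0.0033 M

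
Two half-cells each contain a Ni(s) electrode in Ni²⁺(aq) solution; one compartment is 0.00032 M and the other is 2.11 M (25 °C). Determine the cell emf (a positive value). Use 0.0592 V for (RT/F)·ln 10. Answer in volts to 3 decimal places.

0.113 V

For a concentration cell E°cell = 0, since both electrodes use the same couple.
The compartment with the higher Ni²⁺(aq) concentration (2.11 M) acts as the cathode; ions are reduced there and produced at the dilute (0.00032 M) anode.
With n = 2, Ecell = −(0.0592/2)·log([dilute]/[conc]) = −(0.0592/2)·log(0.00032/2.11) = +0.113 V.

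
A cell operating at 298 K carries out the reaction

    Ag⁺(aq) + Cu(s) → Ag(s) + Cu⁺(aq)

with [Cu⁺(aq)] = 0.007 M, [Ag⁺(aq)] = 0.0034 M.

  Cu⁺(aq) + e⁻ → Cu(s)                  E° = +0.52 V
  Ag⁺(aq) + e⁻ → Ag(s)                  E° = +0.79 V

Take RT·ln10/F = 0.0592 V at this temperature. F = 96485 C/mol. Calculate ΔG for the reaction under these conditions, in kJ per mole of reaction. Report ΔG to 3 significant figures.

The standard cell potential is +0.79 − (+0.52) = +0.27 V, with n = 1 electron in the balanced equation.
Here Q = [Cu⁺(aq)] / [Ag⁺(aq)] = 2.06 (log Q = 0.314), giving E = +0.27 − (0.0592/1)·(0.314) = +0.2514 V.
Finally ΔG = −nFE = −(1)(96485 C/mol)(+0.2514 V) = −24.3 kJ/mol.

−24.3 kJ/mol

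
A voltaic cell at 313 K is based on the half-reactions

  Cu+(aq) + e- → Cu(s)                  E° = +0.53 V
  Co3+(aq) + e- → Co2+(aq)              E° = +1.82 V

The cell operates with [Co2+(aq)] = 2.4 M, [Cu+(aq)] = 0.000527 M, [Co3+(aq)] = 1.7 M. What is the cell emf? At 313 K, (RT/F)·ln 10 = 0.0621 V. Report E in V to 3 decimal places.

Since E°(Co³⁺/Co²⁺) > E°(Cu⁺/Cu), Co³⁺/Co²⁺ serves as the cathode.
E°cell = E°cat − E°an = +1.82 − (+0.53) = +1.29 V; n = 1.
Balancing gives Co3+(aq) + Cu(s) → Co2+(aq) + Cu+(aq); hence Q = ([Co2+(aq)]·[Cu+(aq)]) / [Co3+(aq)] = 0.000744 (log Q = −3.128).
By the Nernst equation, E = +1.29 − (0.0621/1)·(−3.128) = +1.484 V.

+1.484 V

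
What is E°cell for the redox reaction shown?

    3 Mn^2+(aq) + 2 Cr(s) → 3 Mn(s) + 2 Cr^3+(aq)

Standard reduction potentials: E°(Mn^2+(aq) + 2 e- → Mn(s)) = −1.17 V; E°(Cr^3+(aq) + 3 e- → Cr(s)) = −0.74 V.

−0.43 V

In the reaction as written, Mn^2+(aq) is reduced (cathode) and Cr^3+(aq) is produced by oxidation at the anode.
E°cell = E°(cathode) − E°(anode) = −1.17 − (−0.74) = −0.43 V.
The negative E°cell means the reaction is non-spontaneous in the direction written.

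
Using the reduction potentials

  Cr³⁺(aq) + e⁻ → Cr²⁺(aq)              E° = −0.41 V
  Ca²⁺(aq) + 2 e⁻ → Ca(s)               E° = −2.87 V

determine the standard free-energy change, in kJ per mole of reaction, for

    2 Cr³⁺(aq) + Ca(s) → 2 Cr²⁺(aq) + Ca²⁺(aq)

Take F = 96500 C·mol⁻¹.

−475 kJ/mol

In the reaction as written Cr³⁺(aq) is reduced, so the Cr³⁺/Cr²⁺ couple is the cathode and Ca²⁺/Ca is the anode.
E°cell = −0.41 − (−2.87) = +2.46 V; balancing electrons gives n = 2.
ΔG° = −nFE°cell = −(2)(96500)(+2.46) J/mol = −475 kJ/mol.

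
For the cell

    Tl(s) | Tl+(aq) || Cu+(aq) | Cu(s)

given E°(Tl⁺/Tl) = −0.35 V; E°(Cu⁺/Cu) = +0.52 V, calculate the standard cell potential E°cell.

+0.87 V

By convention the left-hand electrode in cell notation is the anode (oxidation) and the right-hand electrode is the cathode (reduction).
E°cell = E°(right) − E°(left) = +0.52 − (−0.35) = +0.87 V.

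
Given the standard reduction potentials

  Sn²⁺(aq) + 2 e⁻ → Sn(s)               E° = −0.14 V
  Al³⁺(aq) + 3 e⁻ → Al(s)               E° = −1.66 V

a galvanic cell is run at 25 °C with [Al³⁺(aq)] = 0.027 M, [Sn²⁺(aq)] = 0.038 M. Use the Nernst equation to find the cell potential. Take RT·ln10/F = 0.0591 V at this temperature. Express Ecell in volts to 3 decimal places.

+1.509 V

Sn²⁺/Sn is reduced (cathode, E° = −0.14 V) and Al³⁺/Al is oxidized (anode).
E°cell = E°cat − E°an = −0.14 − (−1.66) = +1.52 V; n = 6.
For the overall reaction 3 Sn²⁺(aq) + 2 Al(s) → 3 Sn(s) + 2 Al³⁺(aq), Q = [Al³⁺(aq)]^2 / [Sn²⁺(aq)]^3 = 13.3, giving log Q = 1.123.
Applying E = E° − (RT ln10/nF)·log Q gives +1.52 − (0.0591/6)(1.123) = +1.509 V.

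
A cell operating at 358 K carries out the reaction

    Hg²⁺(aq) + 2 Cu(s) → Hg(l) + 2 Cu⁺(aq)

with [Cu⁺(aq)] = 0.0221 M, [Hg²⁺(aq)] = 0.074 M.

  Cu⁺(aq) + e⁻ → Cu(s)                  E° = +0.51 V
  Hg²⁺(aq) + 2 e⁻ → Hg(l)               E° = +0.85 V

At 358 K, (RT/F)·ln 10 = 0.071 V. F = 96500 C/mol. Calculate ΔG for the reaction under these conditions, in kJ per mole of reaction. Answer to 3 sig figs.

E°cell = +0.85 − (+0.51) = +0.34 V; the balanced reaction transfers n = 2 electrons.
Q = [Cu⁺(aq)]^2 / [Hg²⁺(aq)] = 0.0066, so log Q = −2.180 and E = +0.34 − (0.071/2)(−2.180) = +0.4174 V.
Finally ΔG = −nFE = −(2)(96500 C/mol)(+0.4174 V) = −80.6 kJ/mol.

−80.6 kJ/mol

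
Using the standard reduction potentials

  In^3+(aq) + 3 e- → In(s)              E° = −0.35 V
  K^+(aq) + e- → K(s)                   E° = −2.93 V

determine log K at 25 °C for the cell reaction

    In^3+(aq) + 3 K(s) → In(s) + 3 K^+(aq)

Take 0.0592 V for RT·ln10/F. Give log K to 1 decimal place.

log K = 130.7

The In³⁺/In couple is reduced (cathode); E°cell = −0.35 − (−2.93) = +2.58 V with n = 3.
At equilibrium E = 0, so log K = nE°cell / 0.0592 = (3)(+2.58) / 0.0592 = 130.7.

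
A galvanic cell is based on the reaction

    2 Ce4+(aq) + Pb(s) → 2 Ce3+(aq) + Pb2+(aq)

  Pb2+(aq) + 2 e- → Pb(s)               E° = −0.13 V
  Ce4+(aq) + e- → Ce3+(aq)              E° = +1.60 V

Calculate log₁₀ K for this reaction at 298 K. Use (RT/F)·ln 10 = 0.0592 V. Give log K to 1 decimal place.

log K = 58.4

The Ce⁴⁺/Ce³⁺ couple is reduced (cathode); E°cell = +1.60 − (−0.13) = +1.73 V with n = 2.
At equilibrium E = 0, so log K = nE°cell / 0.0592 = (2)(+1.73) / 0.0592 = 58.4.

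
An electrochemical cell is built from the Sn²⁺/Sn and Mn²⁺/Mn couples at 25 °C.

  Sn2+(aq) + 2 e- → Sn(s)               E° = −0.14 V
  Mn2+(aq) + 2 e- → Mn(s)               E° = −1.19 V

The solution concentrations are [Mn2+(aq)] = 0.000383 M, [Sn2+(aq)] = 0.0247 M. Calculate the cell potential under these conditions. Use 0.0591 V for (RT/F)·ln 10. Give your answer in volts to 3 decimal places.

Since E°(Sn²⁺/Sn) > E°(Mn²⁺/Mn), Sn²⁺/Sn serves as the cathode.
E°cell = −0.14 − (−1.19) = +1.05 V, with n = 2 electrons transferred.
Balancing gives Sn2+(aq) + Mn(s) → Sn(s) + Mn2+(aq); hence Q = [Mn2+(aq)] / [Sn2+(aq)] = 0.0155 (log Q = −1.809).
E = E° − (0.0591/n)·log Q = +1.05 − (0.0591/2)(−1.809) = +1.103 V.

+1.103 V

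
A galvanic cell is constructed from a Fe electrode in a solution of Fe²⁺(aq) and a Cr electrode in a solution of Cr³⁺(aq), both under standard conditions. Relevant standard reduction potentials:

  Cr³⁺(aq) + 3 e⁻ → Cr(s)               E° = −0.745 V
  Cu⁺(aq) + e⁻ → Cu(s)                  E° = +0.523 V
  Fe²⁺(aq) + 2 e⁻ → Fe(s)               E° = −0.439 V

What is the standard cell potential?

+0.306 V

Of the two couples in this cell, the one with the more positive reduction potential is reduced at the cathode: here that is Fe²⁺/Fe (−0.439 V); Cr³⁺/Cr (−0.745 V) is the anode.
E°cell = E°(cathode) − E°(anode) = −0.439 − (−0.745) = +0.306 V.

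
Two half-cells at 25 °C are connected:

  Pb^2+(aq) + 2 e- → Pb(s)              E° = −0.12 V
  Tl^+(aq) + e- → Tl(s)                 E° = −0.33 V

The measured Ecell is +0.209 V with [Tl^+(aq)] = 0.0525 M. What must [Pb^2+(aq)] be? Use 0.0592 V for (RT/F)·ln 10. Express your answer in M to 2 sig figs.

0.0025 M

The Pb²⁺/Pb couple has the larger reduction potential, so it is the cathode: E°cell = −0.12 − (−0.33) = +0.21 V and n = 2.
Since E = E° − (0.0592/n)·log Q, log Q = n(E° − E)/0.0592 = 0.034.
For Pb^2+(aq) + 2 Tl(s) → Pb(s) + 2 Tl^+(aq), the reaction quotient is Q = [Tl^+(aq)]^2 / [Pb^2+(aq)].
Substituting the known concentrations and solving, log [Pb^2+(aq)] = −2.594 and [Pb^2+(aq)] = 0.0025 M.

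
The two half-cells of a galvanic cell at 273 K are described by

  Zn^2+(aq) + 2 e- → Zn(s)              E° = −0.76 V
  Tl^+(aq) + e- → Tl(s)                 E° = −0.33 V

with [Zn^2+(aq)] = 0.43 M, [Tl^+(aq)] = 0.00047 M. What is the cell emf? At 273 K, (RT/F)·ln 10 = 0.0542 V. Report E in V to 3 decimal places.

+0.260 V

Since E°(Tl⁺/Tl) > E°(Zn²⁺/Zn), Tl⁺/Tl serves as the cathode.
E°cell = −0.33 − (−0.76) = +0.43 V, with n = 2 electrons transferred.
For the overall reaction 2 Tl^+(aq) + Zn(s) → 2 Tl(s) + Zn^2+(aq), Q = [Zn^2+(aq)] / [Tl^+(aq)]^2 = 1.95×10^6, giving log Q = 6.289.
By the Nernst equation, E = +0.43 − (0.0542/2)·(6.289) = +0.260 V.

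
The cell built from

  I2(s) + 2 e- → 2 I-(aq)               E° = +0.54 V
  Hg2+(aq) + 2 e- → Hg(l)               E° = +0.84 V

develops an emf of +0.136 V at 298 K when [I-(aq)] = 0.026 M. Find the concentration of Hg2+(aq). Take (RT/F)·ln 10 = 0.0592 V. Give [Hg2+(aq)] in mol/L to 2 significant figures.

0.0043 M

The Hg²⁺/Hg couple has the larger reduction potential, so it is the cathode: E°cell = +0.84 − (+0.54) = +0.30 V and n = 2.
From the Nernst equation, log Q = n(E° − E)/0.0592 = 2·(+0.30 − (+0.136))/0.0592 = 5.541.
For Hg2+(aq) + 2 I-(aq) → Hg(l) + I2(s), the reaction quotient is Q = 1 / ([Hg2+(aq)]·[I-(aq)]^2).
Substituting the known concentrations and solving, log [Hg2+(aq)] = −2.371 and [Hg2+(aq)] = 0.0043 M.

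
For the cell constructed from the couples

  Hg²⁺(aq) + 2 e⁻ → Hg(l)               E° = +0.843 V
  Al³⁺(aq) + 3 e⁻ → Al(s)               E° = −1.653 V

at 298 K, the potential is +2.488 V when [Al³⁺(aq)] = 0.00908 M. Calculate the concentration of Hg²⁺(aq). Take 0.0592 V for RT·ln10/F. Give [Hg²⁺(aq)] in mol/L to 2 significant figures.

0.023 M

The Hg²⁺/Hg couple has the larger reduction potential, so it is the cathode: E°cell = +0.843 − (−1.653) = +2.496 V and n = 6.
From the Nernst equation, log Q = n(E° − E)/0.0592 = 6·(+2.496 − (+2.488))/0.0592 = 0.811.
The balanced reaction is 3 Hg²⁺(aq) + 2 Al(s) → 3 Hg(l) + 2 Al³⁺(aq), so Q = [Al³⁺(aq)]^2 / [Hg²⁺(aq)]^3.
Isolating [Hg²⁺(aq)] in Q = 10^{0.811} yields log [Hg²⁺(aq)] = −1.632, i.e. 0.023 M.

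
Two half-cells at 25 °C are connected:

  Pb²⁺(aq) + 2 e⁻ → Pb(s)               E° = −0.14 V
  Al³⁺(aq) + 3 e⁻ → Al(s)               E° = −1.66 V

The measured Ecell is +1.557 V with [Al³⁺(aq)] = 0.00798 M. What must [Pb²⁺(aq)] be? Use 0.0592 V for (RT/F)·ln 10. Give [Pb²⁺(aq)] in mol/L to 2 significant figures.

Pb²⁺/Pb is the cathode (higher E°); E°cell = −0.14 − (−1.66) = +1.52 V with n = 6.
Rearranging E = E° − (0.0592/n)·log Q gives log Q = 6(+1.52 − (+1.557))/0.0592 = −3.750.
Balancing electrons gives 3 Pb²⁺(aq) + 2 Al(s) → 3 Pb(s) + 2 Al³⁺(aq); thus Q = [Al³⁺(aq)]^2 / [Pb²⁺(aq)]^3.
Solving for the unknown gives log [Pb²⁺(aq)] = −0.149, so [Pb²⁺(aq)] ≈ 0.71 M.

0.71 M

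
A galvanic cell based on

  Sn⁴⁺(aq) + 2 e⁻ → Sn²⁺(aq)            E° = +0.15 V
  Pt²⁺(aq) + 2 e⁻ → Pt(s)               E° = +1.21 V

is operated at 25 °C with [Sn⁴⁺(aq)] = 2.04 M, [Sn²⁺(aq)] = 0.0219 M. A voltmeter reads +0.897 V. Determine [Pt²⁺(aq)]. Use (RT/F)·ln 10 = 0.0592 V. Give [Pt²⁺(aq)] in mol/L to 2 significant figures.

The Pt²⁺/Pt couple has the larger reduction potential, so it is the cathode: E°cell = +1.21 − (+0.15) = +1.06 V and n = 2.
Rearranging E = E° − (0.0592/n)·log Q gives log Q = 2(+1.06 − (+0.897))/0.0592 = 5.507.
For Pt²⁺(aq) + Sn²⁺(aq) → Pt(s) + Sn⁴⁺(aq), the reaction quotient is Q = [Sn⁴⁺(aq)] / ([Pt²⁺(aq)]·[Sn²⁺(aq)]).
Isolating [Pt²⁺(aq)] in Q = 10^{5.507} yields log [Pt²⁺(aq)] = −3.538, i.e. 0.00029 M.

0.00029 M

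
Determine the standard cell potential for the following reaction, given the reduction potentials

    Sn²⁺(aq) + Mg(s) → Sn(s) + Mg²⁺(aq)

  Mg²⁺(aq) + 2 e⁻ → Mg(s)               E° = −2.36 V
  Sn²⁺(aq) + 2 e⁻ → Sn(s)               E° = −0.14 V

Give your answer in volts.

Sn²⁺(aq) gains electrons, so the Sn²⁺/Sn couple is the cathode; the Mg²⁺/Mg couple is the anode.
E°cell = E°(cathode) − E°(anode) = −0.14 − (−2.36) = +2.22 V.

+2.22 V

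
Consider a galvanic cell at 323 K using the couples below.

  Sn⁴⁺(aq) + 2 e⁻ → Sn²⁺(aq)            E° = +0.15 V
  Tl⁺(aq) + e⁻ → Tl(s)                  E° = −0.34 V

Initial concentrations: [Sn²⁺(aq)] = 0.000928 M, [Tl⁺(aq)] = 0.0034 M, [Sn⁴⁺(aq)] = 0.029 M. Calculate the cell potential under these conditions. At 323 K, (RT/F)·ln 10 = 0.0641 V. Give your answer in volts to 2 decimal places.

Since E°(Sn⁴⁺/Sn²⁺) > E°(Tl⁺/Tl), Sn⁴⁺/Sn²⁺ serves as the cathode.
E°cell = +0.15 − (−0.34) = +0.49 V, with n = 2 electrons transferred.
For the overall reaction Sn⁴⁺(aq) + 2 Tl(s) → Sn²⁺(aq) + 2 Tl⁺(aq), Q = ([Sn²⁺(aq)]·[Tl⁺(aq)]^2) / [Sn⁴⁺(aq)] = 3.7×10^−7, giving log Q = −6.432.
Applying E = E° − (RT ln10/nF)·log Q gives +0.49 − (0.0641/2)(−6.432) = +0.70 V.

+0.70 V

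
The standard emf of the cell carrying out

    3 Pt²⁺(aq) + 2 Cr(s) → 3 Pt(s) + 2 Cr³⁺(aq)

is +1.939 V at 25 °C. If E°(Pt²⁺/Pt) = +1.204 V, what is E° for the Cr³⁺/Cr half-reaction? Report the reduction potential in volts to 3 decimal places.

In the reaction as written the Pt²⁺/Pt couple is reduced (cathode) and Cr³⁺/Cr is oxidized (anode), so E°cell = E°(Pt²⁺/Pt) − E°(Cr³⁺/Cr).
E°(Cr³⁺/Cr) = E°(cathode) − E°cell = +1.204 − (+1.939) = −0.735 V.

−0.735 V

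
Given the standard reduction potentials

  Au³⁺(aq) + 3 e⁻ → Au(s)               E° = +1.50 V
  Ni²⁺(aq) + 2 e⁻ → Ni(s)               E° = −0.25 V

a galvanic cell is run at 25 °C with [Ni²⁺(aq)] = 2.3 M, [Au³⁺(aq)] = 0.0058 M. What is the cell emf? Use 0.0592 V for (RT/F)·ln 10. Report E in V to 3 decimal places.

Au³⁺/Au is reduced (cathode, E° = +1.50 V) and Ni²⁺/Ni is oxidized (anode).
E°cell = E°cat − E°an = +1.50 − (−0.25) = +1.75 V; n = 6.
The balanced reaction is 2 Au³⁺(aq) + 3 Ni(s) → 2 Au(s) + 3 Ni²⁺(aq), so Q = [Ni²⁺(aq)]^3 / [Au³⁺(aq)]^2 = 3.62×10^5 and log Q = 5.558.
By the Nernst equation, E = +1.75 − (0.0592/6)·(5.558) = +1.695 V.

+1.695 V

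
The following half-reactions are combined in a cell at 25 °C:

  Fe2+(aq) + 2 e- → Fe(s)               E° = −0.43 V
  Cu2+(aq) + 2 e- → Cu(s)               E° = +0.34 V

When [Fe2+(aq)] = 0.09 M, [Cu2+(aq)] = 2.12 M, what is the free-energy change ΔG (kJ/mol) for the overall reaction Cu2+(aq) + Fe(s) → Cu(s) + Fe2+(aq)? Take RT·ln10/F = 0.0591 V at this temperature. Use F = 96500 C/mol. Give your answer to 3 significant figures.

−156 kJ/mol

E°cell = +0.34 − (−0.43) = +0.77 V; the balanced reaction transfers n = 2 electrons.
Here Q = [Fe2+(aq)] / [Cu2+(aq)] = 0.0425 (log Q = −1.372), giving E = +0.77 − (0.0591/2)·(−1.372) = +0.8105 V.
Then ΔG = −nFE = −2 × 96500 × +0.8105 J/mol = −156 kJ/mol.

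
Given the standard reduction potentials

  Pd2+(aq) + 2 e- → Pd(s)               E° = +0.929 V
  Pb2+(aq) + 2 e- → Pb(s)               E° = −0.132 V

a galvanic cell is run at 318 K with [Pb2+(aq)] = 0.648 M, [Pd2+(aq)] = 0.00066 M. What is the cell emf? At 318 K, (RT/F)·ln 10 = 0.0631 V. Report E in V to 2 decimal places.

Pd²⁺/Pd is reduced (cathode, E° = +0.929 V) and Pb²⁺/Pb is oxidized (anode).
E°cell = E°cat − E°an = +0.929 − (−0.132) = +1.061 V; n = 2.
Balancing gives Pd2+(aq) + Pb(s) → Pd(s) + Pb2+(aq); hence Q = [Pb2+(aq)] / [Pd2+(aq)] = 982 (log Q = 2.992).
Applying E = E° − (RT ln10/nF)·log Q gives +1.061 − (0.0631/2)(2.992) = +0.97 V.

+0.97 V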